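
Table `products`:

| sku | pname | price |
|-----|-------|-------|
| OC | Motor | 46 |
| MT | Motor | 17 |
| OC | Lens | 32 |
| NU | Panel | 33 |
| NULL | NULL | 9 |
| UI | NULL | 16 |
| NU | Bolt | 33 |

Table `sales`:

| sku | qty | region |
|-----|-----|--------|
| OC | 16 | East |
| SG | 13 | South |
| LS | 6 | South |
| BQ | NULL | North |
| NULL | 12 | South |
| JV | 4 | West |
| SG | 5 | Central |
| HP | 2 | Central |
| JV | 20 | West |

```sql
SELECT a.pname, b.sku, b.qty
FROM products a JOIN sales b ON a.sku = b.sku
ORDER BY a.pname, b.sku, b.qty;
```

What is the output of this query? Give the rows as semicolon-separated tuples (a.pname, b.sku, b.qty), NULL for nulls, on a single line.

(Lens, OC, 16); (Motor, OC, 16)

INNER JOIN keeps only pairs where the ON condition holds.
Matching on a.sku = b.sku. A NULL in a compared column never satisfies the condition.
- a (sku=OC) pairs with 1 row(s) of b.
- a (sku=MT) has no partner → excluded.
- a (sku=OC) pairs with 1 row(s) of b.
- a (sku=NU) has no partner → excluded.
- a (sku=NULL) has no partner → excluded.
- a (sku=UI) has no partner → excluded.
- a (sku=NU) has no partner → excluded.
After projecting and ordering:
a.pname | b.sku | b.qty
Lens | OC | 16
Motor | OC | 16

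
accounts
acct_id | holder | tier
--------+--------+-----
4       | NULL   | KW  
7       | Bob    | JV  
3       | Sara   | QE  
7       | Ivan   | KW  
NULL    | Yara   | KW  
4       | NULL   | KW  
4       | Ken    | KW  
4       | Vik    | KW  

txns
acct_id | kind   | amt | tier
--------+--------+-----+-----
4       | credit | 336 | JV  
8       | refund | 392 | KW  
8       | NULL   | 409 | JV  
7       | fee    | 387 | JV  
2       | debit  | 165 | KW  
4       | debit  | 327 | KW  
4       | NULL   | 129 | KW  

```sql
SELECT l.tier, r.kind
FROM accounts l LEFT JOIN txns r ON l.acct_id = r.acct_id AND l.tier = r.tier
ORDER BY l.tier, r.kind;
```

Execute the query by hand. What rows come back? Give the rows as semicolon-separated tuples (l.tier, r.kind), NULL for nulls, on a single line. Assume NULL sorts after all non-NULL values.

(JV, fee); (KW, debit); (KW, debit); (KW, debit); (KW, debit); (KW, NULL); (KW, NULL); (KW, NULL); (KW, NULL); (KW, NULL); (KW, NULL); (QE, NULL)

LEFT JOIN keeps every row from `accounts`; unmatched rows get NULL for `txns`'s columns.
Matching on l.acct_id = r.acct_id AND l.tier = r.tier. A NULL in a compared column never satisfies the condition.
- l row (acct_id=4, tier=KW): matches 2 r row(s) → 2 output row(s).
- l row (acct_id=7, tier=JV): matches 1 r row(s) → 1 output row(s).
- l row (acct_id=3, tier=QE): no match → kept, r columns NULL.
- l row (acct_id=7, tier=KW): no match → kept, r columns NULL.
- l row (acct_id=NULL, tier=KW): no match → kept, r columns NULL.
- l row (acct_id=4, tier=KW): matches 2 r row(s) → 2 output row(s).
- l row (acct_id=4, tier=KW): matches 2 r row(s) → 2 output row(s).
- l row (acct_id=4, tier=KW): matches 2 r row(s) → 2 output row(s).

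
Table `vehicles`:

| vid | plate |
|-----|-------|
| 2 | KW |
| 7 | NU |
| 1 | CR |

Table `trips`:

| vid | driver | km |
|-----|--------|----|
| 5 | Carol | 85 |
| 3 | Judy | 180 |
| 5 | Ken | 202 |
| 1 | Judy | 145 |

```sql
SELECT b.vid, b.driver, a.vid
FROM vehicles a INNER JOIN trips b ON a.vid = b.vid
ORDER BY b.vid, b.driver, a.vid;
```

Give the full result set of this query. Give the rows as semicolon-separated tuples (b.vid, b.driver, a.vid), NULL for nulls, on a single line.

(1, Judy, 1)

INNER JOIN keeps only pairs where the ON condition holds.
Matching on a.vid = b.vid.
- a row (vid=2): no match → dropped.
- a row (vid=7): no match → dropped.
- a row (vid=1): matches 1 b row(s) → 1 output row(s).
After projecting and ordering:
b.vid | b.driver | a.vid
1 | Judy | 1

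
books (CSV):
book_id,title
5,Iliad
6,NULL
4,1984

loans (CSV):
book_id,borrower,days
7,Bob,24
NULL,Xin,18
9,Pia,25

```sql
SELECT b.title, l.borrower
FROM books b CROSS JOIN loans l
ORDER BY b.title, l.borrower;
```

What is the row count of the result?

9

CROSS JOIN pairs every row of `books` with every row of `loans`: 3 × 3 = 9 rows.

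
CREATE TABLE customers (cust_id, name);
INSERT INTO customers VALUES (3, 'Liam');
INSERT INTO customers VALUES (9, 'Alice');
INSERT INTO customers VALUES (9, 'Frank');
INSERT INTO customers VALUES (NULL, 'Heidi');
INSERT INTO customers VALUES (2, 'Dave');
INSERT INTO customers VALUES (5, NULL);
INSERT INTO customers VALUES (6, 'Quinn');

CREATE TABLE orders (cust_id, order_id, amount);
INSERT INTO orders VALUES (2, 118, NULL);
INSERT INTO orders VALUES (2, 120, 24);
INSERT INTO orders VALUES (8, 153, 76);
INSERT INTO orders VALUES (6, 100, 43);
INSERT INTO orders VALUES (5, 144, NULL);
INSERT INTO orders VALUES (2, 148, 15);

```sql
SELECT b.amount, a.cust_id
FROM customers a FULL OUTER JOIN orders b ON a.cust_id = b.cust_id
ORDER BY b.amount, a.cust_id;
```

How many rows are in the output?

10

FULL OUTER JOIN keeps every row from both sides; unmatched rows get NULL for the other side's columns.
Matching on a.cust_id = b.cust_id. A NULL in a compared column never satisfies the condition.
Matched pairs: 5; unmatched a rows kept: 4; unmatched b rows kept: 1.
Total: 5 matched + 5 padded = 10 rows.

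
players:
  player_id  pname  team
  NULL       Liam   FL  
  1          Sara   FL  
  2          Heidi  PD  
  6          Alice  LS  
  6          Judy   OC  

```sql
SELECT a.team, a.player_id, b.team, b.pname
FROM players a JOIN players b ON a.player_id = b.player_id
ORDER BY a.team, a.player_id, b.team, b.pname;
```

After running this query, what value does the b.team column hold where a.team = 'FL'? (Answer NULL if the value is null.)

FL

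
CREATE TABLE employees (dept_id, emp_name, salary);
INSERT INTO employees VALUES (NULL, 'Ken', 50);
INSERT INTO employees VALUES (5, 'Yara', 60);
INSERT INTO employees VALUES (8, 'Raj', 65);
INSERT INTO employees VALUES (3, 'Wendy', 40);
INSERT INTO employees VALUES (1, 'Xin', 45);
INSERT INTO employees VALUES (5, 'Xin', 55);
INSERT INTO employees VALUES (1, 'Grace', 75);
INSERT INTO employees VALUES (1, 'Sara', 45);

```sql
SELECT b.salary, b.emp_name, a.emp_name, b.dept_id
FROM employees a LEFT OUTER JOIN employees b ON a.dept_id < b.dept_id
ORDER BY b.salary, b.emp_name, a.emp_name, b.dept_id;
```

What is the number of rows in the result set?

19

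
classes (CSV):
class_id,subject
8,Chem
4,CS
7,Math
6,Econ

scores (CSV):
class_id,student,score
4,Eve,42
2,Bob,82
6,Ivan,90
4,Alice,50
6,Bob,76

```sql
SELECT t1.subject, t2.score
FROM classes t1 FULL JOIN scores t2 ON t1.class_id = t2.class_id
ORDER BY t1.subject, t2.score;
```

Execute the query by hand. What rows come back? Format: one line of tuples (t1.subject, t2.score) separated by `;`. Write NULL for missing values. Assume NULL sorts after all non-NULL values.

(CS, 42); (CS, 50); (Chem, NULL); (Econ, 76); (Econ, 90); (Math, NULL); (NULL, 82)

FULL OUTER JOIN keeps every row from both sides; unmatched rows get NULL for the other side's columns.
Matching on t1.class_id = t2.class_id.
Matched pairs: 4; unmatched t1 rows kept: 2; unmatched t2 rows kept: 1.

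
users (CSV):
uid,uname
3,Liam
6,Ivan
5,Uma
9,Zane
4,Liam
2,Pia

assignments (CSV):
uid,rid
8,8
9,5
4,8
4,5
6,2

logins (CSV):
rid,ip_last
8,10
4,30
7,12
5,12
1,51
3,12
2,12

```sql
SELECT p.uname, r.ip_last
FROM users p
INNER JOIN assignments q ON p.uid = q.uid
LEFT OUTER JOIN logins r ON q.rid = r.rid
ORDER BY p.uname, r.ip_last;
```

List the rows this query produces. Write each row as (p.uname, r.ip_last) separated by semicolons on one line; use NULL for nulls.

(Ivan, 12); (Liam, 10); (Liam, 12); (Zane, 12)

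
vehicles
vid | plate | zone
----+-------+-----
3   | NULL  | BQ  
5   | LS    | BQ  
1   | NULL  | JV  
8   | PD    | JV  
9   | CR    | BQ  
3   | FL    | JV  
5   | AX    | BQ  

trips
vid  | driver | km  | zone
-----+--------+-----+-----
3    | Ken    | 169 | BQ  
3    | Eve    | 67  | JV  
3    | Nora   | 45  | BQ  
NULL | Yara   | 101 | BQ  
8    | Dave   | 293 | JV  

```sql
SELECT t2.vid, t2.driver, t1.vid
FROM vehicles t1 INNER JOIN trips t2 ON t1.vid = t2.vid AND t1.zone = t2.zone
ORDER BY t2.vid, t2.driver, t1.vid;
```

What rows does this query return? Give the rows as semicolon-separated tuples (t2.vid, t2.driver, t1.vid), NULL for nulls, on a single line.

(3, Eve, 3); (3, Ken, 3); (3, Nora, 3); (8, Dave, 8)

INNER JOIN keeps only pairs where the ON condition holds.
Matching on t1.vid = t2.vid AND t1.zone = t2.zone. A NULL in a compared column never satisfies the condition.
Matched pairs: 4.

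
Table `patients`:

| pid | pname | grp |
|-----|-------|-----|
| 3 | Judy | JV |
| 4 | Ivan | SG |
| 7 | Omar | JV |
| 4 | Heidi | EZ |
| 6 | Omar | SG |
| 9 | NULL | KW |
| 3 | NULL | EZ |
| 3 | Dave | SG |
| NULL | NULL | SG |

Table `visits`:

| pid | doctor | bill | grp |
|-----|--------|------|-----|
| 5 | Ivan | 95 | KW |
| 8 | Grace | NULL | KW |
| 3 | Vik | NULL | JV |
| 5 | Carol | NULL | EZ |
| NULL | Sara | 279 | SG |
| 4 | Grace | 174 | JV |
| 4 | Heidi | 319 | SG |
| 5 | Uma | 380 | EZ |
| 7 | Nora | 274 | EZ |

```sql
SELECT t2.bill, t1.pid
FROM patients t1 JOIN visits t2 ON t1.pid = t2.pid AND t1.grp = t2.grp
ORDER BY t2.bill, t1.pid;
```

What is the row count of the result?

2

INNER JOIN keeps only pairs where the ON condition holds.
Matching on t1.pid = t2.pid AND t1.grp = t2.grp. A NULL in a compared column never satisfies the condition.
- t1 row (pid=3, grp=JV): matches 1 t2 row(s) → 1 output row(s).
- t1 row (pid=4, grp=SG): matches 1 t2 row(s) → 1 output row(s).
- t1 row (pid=7, grp=JV): no match → dropped.
- t1 row (pid=4, grp=EZ): no match → dropped.
- t1 row (pid=6, grp=SG): no match → dropped.
- t1 row (pid=9, grp=KW): no match → dropped.
- t1 row (pid=3, grp=EZ): no match → dropped.
- t1 row (pid=3, grp=SG): no match → dropped.
- t1 row (pid=NULL, grp=SG): no match → dropped.
Total: 2 rows.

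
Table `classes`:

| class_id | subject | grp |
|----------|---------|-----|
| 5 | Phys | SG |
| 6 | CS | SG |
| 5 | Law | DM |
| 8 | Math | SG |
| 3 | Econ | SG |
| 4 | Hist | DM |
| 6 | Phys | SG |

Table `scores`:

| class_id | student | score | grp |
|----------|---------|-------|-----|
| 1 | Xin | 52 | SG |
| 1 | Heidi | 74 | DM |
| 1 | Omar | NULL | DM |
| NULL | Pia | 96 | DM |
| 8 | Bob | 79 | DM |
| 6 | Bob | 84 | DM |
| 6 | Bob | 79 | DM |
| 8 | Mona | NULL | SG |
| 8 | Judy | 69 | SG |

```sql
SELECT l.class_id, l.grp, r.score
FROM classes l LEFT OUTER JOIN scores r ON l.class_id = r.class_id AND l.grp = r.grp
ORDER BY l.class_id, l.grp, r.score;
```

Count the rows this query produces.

LEFT JOIN keeps every row from `classes`; unmatched rows get NULL for `scores`'s columns.
Matching on l.class_id = r.class_id AND l.grp = r.grp. A NULL in a compared column never satisfies the condition.
Matched pairs: 2; unmatched l rows kept: 6.
Total: 2 matched + 6 padded = 8 rows.

8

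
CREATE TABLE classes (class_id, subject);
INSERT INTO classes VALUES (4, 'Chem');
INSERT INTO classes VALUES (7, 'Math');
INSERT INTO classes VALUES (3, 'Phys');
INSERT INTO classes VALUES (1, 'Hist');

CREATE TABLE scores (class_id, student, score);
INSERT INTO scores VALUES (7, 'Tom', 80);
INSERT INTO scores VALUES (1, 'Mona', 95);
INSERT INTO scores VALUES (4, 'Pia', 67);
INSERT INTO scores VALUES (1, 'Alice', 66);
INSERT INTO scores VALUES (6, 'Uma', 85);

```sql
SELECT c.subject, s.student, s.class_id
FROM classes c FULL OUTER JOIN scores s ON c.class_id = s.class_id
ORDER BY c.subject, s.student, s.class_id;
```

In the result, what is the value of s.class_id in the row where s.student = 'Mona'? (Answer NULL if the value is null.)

FULL OUTER JOIN keeps every row from both sides; unmatched rows get NULL for the other side's columns.
Matching on c.class_id = s.class_id.
- class_id=4: 1 matching s row(s), so 1 row(s) emitted.
- class_id=7: 1 matching s row(s), so 1 row(s) emitted.
- class_id=3: no s row matches, row kept with s columns NULL.
- class_id=1: 2 matching s row(s), so 2 row(s) emitted.
- 1 s row(s) had no c match → kept, c columns NULL.

1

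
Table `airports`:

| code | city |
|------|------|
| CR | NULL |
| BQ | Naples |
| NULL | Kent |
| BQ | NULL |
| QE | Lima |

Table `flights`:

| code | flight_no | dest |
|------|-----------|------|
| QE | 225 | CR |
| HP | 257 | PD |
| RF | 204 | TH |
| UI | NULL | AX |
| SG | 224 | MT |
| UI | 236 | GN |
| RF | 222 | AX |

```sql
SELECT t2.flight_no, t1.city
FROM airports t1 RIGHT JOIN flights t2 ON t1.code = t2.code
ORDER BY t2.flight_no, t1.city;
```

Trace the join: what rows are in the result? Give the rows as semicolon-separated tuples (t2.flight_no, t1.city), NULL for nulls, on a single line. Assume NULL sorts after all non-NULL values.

(204, NULL); (222, NULL); (224, NULL); (225, Lima); (236, NULL); (257, NULL); (NULL, NULL)

RIGHT JOIN keeps every row from `flights`; unmatched rows get NULL for `airports`'s columns.
Matching on t1.code = t2.code. A NULL in a compared column never satisfies the condition.
- t1[0] code=CR → no match.
- t1[1] code=BQ → no match.
- t1[2] code=NULL → no match.
- t1[3] code=BQ → no match.
- t1[4] code=QE → 1 match(es) in t2 → 1 row(s).
- 6 t2 row(s) had no t1 match → kept, t1 columns NULL.
After projecting and ordering:
t2.flight_no | t1.city
204 | NULL
222 | NULL
224 | NULL
225 | Lima
236 | NULL
257 | NULL
NULL | NULL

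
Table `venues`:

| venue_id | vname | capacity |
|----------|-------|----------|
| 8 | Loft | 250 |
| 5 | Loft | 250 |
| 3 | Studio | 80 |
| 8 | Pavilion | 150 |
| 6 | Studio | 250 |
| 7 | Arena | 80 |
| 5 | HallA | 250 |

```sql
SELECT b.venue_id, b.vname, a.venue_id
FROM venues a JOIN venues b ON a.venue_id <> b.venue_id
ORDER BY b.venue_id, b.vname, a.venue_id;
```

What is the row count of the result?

38

INNER JOIN keeps only pairs where the ON condition holds.
Matching on a.venue_id <> b.venue_id.
- a (venue_id=8) pairs with 5 row(s) of b.
- a (venue_id=5) pairs with 5 row(s) of b.
- a (venue_id=3) pairs with 6 row(s) of b.
- a (venue_id=8) pairs with 5 row(s) of b.
- a (venue_id=6) pairs with 6 row(s) of b.
- a (venue_id=7) pairs with 6 row(s) of b.
- a (venue_id=5) pairs with 5 row(s) of b.
Total: 38 rows.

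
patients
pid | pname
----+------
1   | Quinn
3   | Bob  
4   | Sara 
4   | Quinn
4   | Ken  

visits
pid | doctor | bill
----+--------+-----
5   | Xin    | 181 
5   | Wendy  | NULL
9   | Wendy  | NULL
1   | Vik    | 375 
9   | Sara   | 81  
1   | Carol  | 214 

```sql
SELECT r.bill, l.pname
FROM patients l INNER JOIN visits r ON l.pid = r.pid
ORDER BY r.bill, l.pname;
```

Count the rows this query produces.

2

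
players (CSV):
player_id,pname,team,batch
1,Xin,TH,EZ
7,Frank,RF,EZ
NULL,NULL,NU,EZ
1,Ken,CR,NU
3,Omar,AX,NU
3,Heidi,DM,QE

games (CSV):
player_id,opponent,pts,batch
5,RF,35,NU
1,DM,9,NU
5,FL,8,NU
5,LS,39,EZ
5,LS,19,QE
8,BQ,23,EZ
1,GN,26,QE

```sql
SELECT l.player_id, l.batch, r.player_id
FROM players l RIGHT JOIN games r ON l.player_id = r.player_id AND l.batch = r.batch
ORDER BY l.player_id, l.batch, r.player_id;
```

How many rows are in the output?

RIGHT JOIN keeps every row from `games`; unmatched rows get NULL for `players`'s columns.
Matching on l.player_id = r.player_id AND l.batch = r.batch. A NULL in a compared column never satisfies the condition.
Matched pairs: 1; unmatched r rows kept: 6.
Total: 1 matched + 6 padded = 7 rows.

7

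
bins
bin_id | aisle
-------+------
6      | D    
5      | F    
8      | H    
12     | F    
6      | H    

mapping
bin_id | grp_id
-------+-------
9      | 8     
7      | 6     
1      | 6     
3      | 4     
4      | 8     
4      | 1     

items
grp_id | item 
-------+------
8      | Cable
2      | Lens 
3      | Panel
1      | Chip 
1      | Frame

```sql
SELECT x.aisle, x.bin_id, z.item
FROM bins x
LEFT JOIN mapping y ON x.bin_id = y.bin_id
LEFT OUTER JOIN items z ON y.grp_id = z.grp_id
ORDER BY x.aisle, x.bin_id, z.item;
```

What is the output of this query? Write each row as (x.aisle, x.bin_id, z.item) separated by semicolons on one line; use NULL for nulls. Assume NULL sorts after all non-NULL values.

(D, 6, NULL); (F, 5, NULL); (F, 12, NULL); (H, 6, NULL); (H, 8, NULL)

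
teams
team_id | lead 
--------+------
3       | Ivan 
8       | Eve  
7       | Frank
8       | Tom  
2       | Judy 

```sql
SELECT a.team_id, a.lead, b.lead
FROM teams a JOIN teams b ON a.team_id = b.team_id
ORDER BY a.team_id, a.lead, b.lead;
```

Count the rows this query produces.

INNER JOIN keeps only pairs where the ON condition holds.
Matching on a.team_id = b.team_id.
Matched pairs: 7.
Total: 7 rows.

7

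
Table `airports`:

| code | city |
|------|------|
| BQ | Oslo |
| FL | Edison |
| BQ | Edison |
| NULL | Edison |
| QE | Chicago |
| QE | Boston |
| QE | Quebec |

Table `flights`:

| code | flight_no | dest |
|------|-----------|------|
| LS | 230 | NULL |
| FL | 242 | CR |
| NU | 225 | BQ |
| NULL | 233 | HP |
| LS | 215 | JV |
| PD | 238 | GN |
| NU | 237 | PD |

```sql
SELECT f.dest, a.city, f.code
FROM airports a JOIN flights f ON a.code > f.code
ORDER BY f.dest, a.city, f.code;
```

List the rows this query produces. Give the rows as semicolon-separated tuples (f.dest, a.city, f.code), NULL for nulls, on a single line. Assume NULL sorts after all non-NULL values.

(BQ, Boston, NU); (BQ, Chicago, NU); (BQ, Quebec, NU); (CR, Boston, FL); (CR, Chicago, FL); (CR, Quebec, FL); (GN, Boston, PD); (GN, Chicago, PD); (GN, Quebec, PD); (JV, Boston, LS); (JV, Chicago, LS); (JV, Quebec, LS); (PD, Boston, NU); (PD, Chicago, NU); (PD, Quebec, NU); (NULL, Boston, LS); (NULL, Chicago, LS); (NULL, Quebec, LS)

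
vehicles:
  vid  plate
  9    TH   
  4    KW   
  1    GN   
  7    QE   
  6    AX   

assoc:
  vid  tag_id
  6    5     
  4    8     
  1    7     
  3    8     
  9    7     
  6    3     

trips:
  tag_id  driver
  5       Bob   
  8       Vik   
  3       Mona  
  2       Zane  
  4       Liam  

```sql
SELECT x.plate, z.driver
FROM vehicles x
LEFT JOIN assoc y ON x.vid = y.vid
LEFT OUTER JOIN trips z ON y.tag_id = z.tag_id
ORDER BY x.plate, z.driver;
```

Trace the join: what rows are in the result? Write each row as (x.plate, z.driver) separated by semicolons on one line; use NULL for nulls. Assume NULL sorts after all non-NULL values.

Joins associate left-to-right: vehicles LEFT JOIN assoc on vid gives 6 intermediate row(s).
Then LEFT JOIN `trips z` on tag_id: each of those 6 rows is kept; rows whose y.tag_id has no match in z get NULL for z's columns.

(AX, Bob); (AX, Mona); (GN, NULL); (KW, Vik); (QE, NULL); (TH, NULL)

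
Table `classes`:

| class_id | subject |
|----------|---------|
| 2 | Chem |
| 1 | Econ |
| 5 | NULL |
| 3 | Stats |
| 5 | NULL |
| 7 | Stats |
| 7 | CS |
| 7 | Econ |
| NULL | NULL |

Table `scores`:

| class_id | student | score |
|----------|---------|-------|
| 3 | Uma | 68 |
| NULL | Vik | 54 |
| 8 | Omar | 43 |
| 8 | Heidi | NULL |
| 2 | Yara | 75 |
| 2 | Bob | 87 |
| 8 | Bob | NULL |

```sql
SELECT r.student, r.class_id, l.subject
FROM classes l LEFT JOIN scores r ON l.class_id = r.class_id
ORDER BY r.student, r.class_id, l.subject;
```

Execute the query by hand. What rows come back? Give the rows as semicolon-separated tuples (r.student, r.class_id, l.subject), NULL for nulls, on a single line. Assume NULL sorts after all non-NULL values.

(Bob, 2, Chem); (Uma, 3, Stats); (Yara, 2, Chem); (NULL, NULL, CS); (NULL, NULL, Econ); (NULL, NULL, Econ); (NULL, NULL, Stats); (NULL, NULL, NULL); (NULL, NULL, NULL); (NULL, NULL, NULL)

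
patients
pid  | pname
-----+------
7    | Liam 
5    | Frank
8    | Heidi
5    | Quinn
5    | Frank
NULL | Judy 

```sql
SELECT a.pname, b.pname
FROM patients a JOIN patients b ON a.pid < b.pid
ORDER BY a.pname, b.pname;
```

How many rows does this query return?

INNER JOIN keeps only pairs where the ON condition holds.
Matching on a.pid < b.pid. A NULL in a compared column never satisfies the condition.
- pid=7: 1 matching b row(s), so 1 row(s) emitted.
- pid=5: 2 matching b row(s), so 2 row(s) emitted.
- pid=8: no matching b row, dropped.
- pid=5: 2 matching b row(s), so 2 row(s) emitted.
- pid=5: 2 matching b row(s), so 2 row(s) emitted.
- pid=NULL: no matching b row, dropped.
Total: 7 rows.

7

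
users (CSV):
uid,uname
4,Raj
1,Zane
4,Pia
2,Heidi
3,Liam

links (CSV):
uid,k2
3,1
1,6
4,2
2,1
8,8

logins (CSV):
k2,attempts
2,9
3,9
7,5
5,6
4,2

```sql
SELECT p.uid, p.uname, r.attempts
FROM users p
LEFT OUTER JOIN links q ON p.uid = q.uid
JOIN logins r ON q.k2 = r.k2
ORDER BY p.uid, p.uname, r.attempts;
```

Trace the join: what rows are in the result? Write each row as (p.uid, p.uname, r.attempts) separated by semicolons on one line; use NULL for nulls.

Evaluate left to right. First `users p LEFT JOIN links q` on uid: 5 row(s).
Then INNER JOIN `logins r` on k2: keep only rows whose q.k2 appears in r.

(4, Pia, 9); (4, Raj, 9)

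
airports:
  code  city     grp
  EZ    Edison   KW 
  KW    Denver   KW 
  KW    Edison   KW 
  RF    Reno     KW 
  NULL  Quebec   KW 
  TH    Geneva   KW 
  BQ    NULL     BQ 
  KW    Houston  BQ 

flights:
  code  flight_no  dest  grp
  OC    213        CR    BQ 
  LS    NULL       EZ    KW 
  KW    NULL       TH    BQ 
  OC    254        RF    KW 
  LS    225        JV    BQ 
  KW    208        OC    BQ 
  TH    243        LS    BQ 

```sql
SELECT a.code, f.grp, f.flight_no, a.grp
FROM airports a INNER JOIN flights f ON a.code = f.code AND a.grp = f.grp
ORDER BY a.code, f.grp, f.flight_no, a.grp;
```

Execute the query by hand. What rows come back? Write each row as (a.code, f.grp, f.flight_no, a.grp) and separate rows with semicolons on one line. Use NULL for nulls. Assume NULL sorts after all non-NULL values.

(KW, BQ, 208, BQ); (KW, BQ, NULL, BQ)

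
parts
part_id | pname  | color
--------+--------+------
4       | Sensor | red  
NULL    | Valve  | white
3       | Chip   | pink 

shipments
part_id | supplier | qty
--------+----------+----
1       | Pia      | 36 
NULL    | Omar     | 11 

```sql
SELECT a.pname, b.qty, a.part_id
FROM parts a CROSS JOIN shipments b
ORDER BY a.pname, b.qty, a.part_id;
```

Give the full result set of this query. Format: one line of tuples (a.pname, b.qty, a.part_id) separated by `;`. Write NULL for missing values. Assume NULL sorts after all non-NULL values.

CROSS JOIN pairs every row of `parts` with every row of `shipments`: 3 × 2 = 6 rows.
After projecting and ordering:
a.pname | b.qty | a.part_id
Chip | 11 | 3
Chip | 36 | 3
Sensor | 11 | 4
Sensor | 36 | 4
Valve | 11 | NULL
Valve | 36 | NULL

(Chip, 11, 3); (Chip, 36, 3); (Sensor, 11, 4); (Sensor, 36, 4); (Valve, 11, NULL); (Valve, 36, NULL)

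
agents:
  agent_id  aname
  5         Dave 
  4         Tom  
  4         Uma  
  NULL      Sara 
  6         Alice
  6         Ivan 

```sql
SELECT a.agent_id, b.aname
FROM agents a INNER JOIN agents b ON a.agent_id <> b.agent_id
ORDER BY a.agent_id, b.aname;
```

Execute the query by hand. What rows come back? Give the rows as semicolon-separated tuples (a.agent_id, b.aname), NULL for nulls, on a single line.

(4, Alice); (4, Alice); (4, Dave); (4, Dave); (4, Ivan); (4, Ivan); (5, Alice); (5, Ivan); (5, Tom); (5, Uma); (6, Dave); (6, Dave); (6, Tom); (6, Tom); (6, Uma); (6, Uma)

INNER JOIN keeps only pairs where the ON condition holds.
Matching on a.agent_id <> b.agent_id. A NULL in a compared column never satisfies the condition.
- a[0] agent_id=5 → 4 match(es) in b → 4 row(s).
- a[1] agent_id=4 → 3 match(es) in b → 3 row(s).
- a[2] agent_id=4 → 3 match(es) in b → 3 row(s).
- a[3] agent_id=NULL → no match; dropped.
- a[4] agent_id=6 → 3 match(es) in b → 3 row(s).
- a[5] agent_id=6 → 3 match(es) in b → 3 row(s).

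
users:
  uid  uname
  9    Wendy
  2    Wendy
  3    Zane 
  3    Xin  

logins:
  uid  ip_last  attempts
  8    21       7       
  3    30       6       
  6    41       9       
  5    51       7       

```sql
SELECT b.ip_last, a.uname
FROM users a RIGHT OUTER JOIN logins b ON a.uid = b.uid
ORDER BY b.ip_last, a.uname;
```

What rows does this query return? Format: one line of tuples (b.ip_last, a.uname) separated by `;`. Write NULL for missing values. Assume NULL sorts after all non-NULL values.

(21, NULL); (30, Xin); (30, Zane); (41, NULL); (51, NULL)

RIGHT JOIN keeps every row from `logins`; unmatched rows get NULL for `users`'s columns.
Matching on a.uid = b.uid.
- a (uid=9) has no partner in b.
- a (uid=2) has no partner in b.
- a (uid=3) pairs with 1 row(s) of b.
- a (uid=3) pairs with 1 row(s) of b.
- plus 3 unmatched b row(s), each kept with NULL a columns.
After projecting and ordering:
b.ip_last | a.uname
21 | NULL
30 | Xin
30 | Zane
41 | NULL
51 | NULL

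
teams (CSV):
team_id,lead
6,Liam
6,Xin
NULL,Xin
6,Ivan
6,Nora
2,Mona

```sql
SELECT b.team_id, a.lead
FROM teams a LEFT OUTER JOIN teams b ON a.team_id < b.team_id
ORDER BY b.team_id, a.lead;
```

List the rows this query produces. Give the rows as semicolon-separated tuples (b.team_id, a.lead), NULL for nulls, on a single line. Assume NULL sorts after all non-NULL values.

(6, Mona); (6, Mona); (6, Mona); (6, Mona); (NULL, Ivan); (NULL, Liam); (NULL, Nora); (NULL, Xin); (NULL, Xin)

LEFT JOIN keeps every row from `teams a`; unmatched rows get NULL for `teams b`'s columns.
Matching on a.team_id < b.team_id. A NULL in a compared column never satisfies the condition.
- team_id=6: no b row matches, row kept with b columns NULL.
- team_id=6: no b row matches, row kept with b columns NULL.
- team_id=NULL: no b row matches, row kept with b columns NULL.
- team_id=6: no b row matches, row kept with b columns NULL.
- team_id=6: no b row matches, row kept with b columns NULL.
- team_id=2: 4 matching b row(s), so 4 row(s) emitted.
After projecting and ordering:
b.team_id | a.lead
6 | Mona
6 | Mona
6 | Mona
6 | Mona
NULL | Ivan
NULL | Liam
NULL | Nora
NULL | Xin
NULL | Xin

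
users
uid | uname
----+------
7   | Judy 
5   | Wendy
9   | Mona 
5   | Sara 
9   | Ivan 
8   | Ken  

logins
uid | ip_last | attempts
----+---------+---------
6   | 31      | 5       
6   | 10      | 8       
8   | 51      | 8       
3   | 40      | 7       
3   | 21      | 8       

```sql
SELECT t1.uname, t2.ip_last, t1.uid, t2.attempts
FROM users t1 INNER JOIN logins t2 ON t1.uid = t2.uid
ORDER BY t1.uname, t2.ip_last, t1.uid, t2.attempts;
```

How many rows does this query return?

INNER JOIN keeps only pairs where the ON condition holds.
Matching on t1.uid = t2.uid.
Matched pairs: 1.
Total: 1 rows.

1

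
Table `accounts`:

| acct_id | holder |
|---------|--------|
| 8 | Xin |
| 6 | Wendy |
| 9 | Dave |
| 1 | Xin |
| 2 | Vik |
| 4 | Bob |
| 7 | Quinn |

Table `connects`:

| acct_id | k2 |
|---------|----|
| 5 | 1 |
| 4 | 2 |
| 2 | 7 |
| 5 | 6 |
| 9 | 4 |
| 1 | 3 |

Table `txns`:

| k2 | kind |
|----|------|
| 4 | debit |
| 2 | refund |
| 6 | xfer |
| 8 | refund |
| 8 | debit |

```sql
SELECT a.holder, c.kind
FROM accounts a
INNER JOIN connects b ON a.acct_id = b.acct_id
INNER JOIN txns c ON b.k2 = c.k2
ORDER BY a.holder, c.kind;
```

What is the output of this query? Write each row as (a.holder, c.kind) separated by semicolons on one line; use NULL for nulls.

(Bob, refund); (Dave, debit)

Joins associate left-to-right: accounts INNER JOIN connects on acct_id gives 4 intermediate row(s).
Then INNER JOIN `txns c` on k2: keep only rows whose b.k2 appears in c.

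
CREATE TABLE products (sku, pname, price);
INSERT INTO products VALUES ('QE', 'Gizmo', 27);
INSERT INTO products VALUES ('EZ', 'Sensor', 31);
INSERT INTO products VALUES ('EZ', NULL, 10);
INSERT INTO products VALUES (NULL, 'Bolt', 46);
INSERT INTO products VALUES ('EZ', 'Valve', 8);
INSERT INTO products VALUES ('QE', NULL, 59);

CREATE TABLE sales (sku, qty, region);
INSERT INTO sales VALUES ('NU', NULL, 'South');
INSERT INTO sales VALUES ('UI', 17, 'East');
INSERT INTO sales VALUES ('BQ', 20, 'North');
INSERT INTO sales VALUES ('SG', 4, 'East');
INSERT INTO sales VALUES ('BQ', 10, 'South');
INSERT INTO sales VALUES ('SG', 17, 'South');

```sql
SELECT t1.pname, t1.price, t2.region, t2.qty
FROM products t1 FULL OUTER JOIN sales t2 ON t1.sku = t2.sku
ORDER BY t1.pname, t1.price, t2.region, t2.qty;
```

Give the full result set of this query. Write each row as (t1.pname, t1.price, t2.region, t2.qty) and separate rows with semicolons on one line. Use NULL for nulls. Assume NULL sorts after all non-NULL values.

(Bolt, 46, NULL, NULL); (Gizmo, 27, NULL, NULL); (Sensor, 31, NULL, NULL); (Valve, 8, NULL, NULL); (NULL, 10, NULL, NULL); (NULL, 59, NULL, NULL); (NULL, NULL, East, 4); (NULL, NULL, East, 17); (NULL, NULL, North, 20); (NULL, NULL, South, 10); (NULL, NULL, South, 17); (NULL, NULL, South, NULL)

FULL OUTER JOIN keeps every row from both sides; unmatched rows get NULL for the other side's columns.
Matching on t1.sku = t2.sku. A NULL in a compared column never satisfies the condition.
Matched pairs: 0; unmatched t1 rows kept: 6; unmatched t2 rows kept: 6.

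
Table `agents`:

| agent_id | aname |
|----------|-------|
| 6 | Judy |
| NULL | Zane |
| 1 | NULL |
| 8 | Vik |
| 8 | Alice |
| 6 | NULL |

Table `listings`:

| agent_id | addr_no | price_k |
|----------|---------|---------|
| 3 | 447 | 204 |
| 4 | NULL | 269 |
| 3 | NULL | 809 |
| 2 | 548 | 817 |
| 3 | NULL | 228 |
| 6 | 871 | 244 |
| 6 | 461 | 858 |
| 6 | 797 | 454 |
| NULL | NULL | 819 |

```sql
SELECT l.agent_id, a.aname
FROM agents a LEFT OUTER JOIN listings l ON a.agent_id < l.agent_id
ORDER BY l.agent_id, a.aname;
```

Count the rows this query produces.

LEFT JOIN keeps every row from `agents`; unmatched rows get NULL for `listings`'s columns.
Matching on a.agent_id < l.agent_id. A NULL in a compared column never satisfies the condition.
Matched pairs: 8; unmatched a rows kept: 5.
Total: 8 matched + 5 padded = 13 rows.

13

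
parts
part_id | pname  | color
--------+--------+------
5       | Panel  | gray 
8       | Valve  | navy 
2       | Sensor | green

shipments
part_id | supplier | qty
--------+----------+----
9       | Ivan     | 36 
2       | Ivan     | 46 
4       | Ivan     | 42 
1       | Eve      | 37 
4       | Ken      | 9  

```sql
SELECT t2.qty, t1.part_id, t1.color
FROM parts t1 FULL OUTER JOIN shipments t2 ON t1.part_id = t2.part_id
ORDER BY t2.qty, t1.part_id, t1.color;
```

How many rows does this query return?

7

FULL OUTER JOIN keeps every row from both sides; unmatched rows get NULL for the other side's columns.
Matching on t1.part_id = t2.part_id.
Matched pairs: 1; unmatched t1 rows kept: 2; unmatched t2 rows kept: 4.
Total: 1 matched + 6 padded = 7 rows.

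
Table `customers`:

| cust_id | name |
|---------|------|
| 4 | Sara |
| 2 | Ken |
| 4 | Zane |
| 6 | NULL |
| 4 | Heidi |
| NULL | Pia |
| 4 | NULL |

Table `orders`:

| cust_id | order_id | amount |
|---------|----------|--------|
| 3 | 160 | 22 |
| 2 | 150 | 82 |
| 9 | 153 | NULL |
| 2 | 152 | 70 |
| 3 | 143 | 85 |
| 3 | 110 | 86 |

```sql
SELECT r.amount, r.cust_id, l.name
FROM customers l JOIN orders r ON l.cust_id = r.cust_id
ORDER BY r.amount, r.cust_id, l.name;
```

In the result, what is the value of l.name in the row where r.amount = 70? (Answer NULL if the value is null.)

Ken

INNER JOIN keeps only pairs where the ON condition holds.
Matching on l.cust_id = r.cust_id. A NULL in a compared column never satisfies the condition.
- l (cust_id=4) has no partner → excluded.
- l (cust_id=2) pairs with 2 row(s) of r.
- l (cust_id=4) has no partner → excluded.
- l (cust_id=6) has no partner → excluded.
- l (cust_id=4) has no partner → excluded.
- l (cust_id=NULL) has no partner → excluded.
- l (cust_id=4) has no partner → excluded.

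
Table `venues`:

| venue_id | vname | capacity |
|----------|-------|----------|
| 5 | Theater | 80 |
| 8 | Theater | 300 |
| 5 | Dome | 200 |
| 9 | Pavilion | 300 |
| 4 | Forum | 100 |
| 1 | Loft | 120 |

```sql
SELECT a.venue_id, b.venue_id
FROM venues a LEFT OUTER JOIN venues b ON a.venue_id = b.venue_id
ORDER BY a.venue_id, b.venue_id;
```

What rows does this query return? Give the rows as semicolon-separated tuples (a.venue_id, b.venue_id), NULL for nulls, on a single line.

LEFT JOIN keeps every row from `venues a`; unmatched rows get NULL for `venues b`'s columns.
Matching on a.venue_id = b.venue_id.
- a row (venue_id=5): matches 2 b row(s) → 2 output row(s).
- a row (venue_id=8): matches 1 b row(s) → 1 output row(s).
- a row (venue_id=5): matches 2 b row(s) → 2 output row(s).
- a row (venue_id=9): matches 1 b row(s) → 1 output row(s).
- a row (venue_id=4): matches 1 b row(s) → 1 output row(s).
- a row (venue_id=1): matches 1 b row(s) → 1 output row(s).
After projecting and ordering:
a.venue_id | b.venue_id
1 | 1
4 | 4
5 | 5
5 | 5
5 | 5
5 | 5
8 | 8
9 | 9

(1, 1); (4, 4); (5, 5); (5, 5); (5, 5); (5, 5); (8, 8); (9, 9)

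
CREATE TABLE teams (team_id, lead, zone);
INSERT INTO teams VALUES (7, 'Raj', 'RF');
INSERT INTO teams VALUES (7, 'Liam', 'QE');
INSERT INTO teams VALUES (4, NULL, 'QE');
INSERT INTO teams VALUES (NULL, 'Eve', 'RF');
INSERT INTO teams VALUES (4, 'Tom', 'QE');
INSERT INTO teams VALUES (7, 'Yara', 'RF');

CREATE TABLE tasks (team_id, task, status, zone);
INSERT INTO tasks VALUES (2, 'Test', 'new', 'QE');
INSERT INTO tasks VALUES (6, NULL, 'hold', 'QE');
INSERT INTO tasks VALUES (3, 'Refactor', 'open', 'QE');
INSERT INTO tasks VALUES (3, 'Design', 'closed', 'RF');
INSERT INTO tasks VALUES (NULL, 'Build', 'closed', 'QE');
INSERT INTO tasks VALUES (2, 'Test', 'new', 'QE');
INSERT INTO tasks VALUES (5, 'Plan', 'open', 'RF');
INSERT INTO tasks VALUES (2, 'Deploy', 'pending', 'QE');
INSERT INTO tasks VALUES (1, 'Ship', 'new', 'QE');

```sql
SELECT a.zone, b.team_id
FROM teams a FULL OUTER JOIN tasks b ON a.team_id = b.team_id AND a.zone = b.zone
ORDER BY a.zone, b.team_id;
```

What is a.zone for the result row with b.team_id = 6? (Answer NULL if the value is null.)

NULL

FULL OUTER JOIN keeps every row from both sides; unmatched rows get NULL for the other side's columns.
Matching on a.team_id = b.team_id AND a.zone = b.zone. A NULL in a compared column never satisfies the condition.
- team_id=7, zone=RF: no b row matches, row kept with b columns NULL.
- team_id=7, zone=QE: no b row matches, row kept with b columns NULL.
- team_id=4, zone=QE: no b row matches, row kept with b columns NULL.
- team_id=NULL, zone=RF: no b row matches, row kept with b columns NULL.
- team_id=4, zone=QE: no b row matches, row kept with b columns NULL.
- team_id=7, zone=RF: no b row matches, row kept with b columns NULL.
- 9 b row(s) had no a match → kept, a columns NULL.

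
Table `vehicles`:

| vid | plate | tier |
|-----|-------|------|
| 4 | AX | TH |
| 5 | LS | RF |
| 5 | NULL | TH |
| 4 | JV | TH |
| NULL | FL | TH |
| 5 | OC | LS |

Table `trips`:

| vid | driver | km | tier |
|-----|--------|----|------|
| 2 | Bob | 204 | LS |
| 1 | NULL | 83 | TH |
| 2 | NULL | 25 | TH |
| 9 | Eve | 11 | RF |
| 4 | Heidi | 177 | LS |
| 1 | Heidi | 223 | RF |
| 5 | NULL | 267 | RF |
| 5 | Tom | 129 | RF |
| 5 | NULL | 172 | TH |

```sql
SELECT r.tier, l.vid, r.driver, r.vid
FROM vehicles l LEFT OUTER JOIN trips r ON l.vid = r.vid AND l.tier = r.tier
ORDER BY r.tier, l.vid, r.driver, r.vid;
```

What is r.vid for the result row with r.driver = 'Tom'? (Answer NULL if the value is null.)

LEFT JOIN keeps every row from `vehicles`; unmatched rows get NULL for `trips`'s columns.
Matching on l.vid = r.vid AND l.tier = r.tier. A NULL in a compared column never satisfies the condition.
- l[0] vid=4, tier=TH → no match; kept with NULLs on the r side.
- l[1] vid=5, tier=RF → 2 match(es) in r → 2 row(s).
- l[2] vid=5, tier=TH → 1 match(es) in r → 1 row(s).
- l[3] vid=4, tier=TH → no match; kept with NULLs on the r side.
- l[4] vid=NULL, tier=TH → no match; kept with NULLs on the r side.
- l[5] vid=5, tier=LS → no match; kept with NULLs on the r side.

5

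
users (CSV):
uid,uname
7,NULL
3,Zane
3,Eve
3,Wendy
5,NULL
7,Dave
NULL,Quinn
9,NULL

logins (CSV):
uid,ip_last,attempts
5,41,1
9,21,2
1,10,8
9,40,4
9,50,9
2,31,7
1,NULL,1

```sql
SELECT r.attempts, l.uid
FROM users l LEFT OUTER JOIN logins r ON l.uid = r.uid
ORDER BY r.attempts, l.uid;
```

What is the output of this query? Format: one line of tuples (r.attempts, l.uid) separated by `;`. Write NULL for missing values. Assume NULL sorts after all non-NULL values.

(1, 5); (2, 9); (4, 9); (9, 9); (NULL, 3); (NULL, 3); (NULL, 3); (NULL, 7); (NULL, 7); (NULL, NULL)

LEFT JOIN keeps every row from `users`; unmatched rows get NULL for `logins`'s columns.
Matching on l.uid = r.uid. A NULL in a compared column never satisfies the condition.
- l[0] uid=7 → no match; kept with NULLs on the r side.
- l[1] uid=3 → no match; kept with NULLs on the r side.
- l[2] uid=3 → no match; kept with NULLs on the r side.
- l[3] uid=3 → no match; kept with NULLs on the r side.
- l[4] uid=5 → 1 match(es) in r → 1 row(s).
- l[5] uid=7 → no match; kept with NULLs on the r side.
- l[6] uid=NULL → no match; kept with NULLs on the r side.
- l[7] uid=9 → 3 match(es) in r → 3 row(s).
After projecting and ordering:
r.attempts | l.uid
1 | 5
2 | 9
4 | 9
9 | 9
NULL | 3
NULL | 3
NULL | 3
NULL | 7
NULL | 7
NULL | NULL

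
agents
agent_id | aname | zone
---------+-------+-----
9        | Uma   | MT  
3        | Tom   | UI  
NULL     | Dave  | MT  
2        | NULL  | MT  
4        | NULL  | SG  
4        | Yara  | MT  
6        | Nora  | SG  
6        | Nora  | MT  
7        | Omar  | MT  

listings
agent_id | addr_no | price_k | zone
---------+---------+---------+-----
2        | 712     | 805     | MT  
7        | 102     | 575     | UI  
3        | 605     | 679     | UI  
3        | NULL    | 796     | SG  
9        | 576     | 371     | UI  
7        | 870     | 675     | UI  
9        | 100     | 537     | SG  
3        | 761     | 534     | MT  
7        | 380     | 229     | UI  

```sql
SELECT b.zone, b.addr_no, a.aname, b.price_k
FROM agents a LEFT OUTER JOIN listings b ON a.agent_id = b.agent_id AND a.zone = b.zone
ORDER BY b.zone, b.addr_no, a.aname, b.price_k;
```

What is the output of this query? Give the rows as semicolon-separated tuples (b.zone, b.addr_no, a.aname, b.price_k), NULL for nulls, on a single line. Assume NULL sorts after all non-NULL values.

LEFT JOIN keeps every row from `agents`; unmatched rows get NULL for `listings`'s columns.
Matching on a.agent_id = b.agent_id AND a.zone = b.zone. A NULL in a compared column never satisfies the condition.
- a row (agent_id=9, zone=MT): no match → kept, b columns NULL.
- a row (agent_id=3, zone=UI): matches 1 b row(s) → 1 output row(s).
- a row (agent_id=NULL, zone=MT): no match → kept, b columns NULL.
- a row (agent_id=2, zone=MT): matches 1 b row(s) → 1 output row(s).
- a row (agent_id=4, zone=SG): no match → kept, b columns NULL.
- a row (agent_id=4, zone=MT): no match → kept, b columns NULL.
- a row (agent_id=6, zone=SG): no match → kept, b columns NULL.
- a row (agent_id=6, zone=MT): no match → kept, b columns NULL.
- a row (agent_id=7, zone=MT): no match → kept, b columns NULL.
After projecting and ordering:
b.zone | b.addr_no | a.aname | b.price_k
MT | 712 | NULL | 805
UI | 605 | Tom | 679
NULL | NULL | Dave | NULL
NULL | NULL | Nora | NULL
NULL | NULL | Nora | NULL
NULL | NULL | Omar | NULL
NULL | NULL | Uma | NULL
NULL | NULL | Yara | NULL
NULL | NULL | NULL | NULL

(MT, 712, NULL, 805); (UI, 605, Tom, 679); (NULL, NULL, Dave, NULL); (NULL, NULL, Nora, NULL); (NULL, NULL, Nora, NULL); (NULL, NULL, Omar, NULL); (NULL, NULL, Uma, NULL); (NULL, NULL, Yara, NULL); (NULL, NULL, NULL, NULL)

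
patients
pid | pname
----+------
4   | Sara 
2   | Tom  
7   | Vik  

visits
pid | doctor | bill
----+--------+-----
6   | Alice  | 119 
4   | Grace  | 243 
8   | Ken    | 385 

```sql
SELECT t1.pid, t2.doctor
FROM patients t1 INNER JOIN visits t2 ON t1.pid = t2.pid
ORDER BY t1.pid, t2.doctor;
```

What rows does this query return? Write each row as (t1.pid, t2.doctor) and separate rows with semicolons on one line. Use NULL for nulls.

INNER JOIN keeps only pairs where the ON condition holds.
Matching on t1.pid = t2.pid.
- pid=4: 1 matching t2 row(s), so 1 row(s) emitted.
- pid=2: no matching t2 row, dropped.
- pid=7: no matching t2 row, dropped.
After projecting and ordering:
t1.pid | t2.doctor
4 | Grace

(4, Grace)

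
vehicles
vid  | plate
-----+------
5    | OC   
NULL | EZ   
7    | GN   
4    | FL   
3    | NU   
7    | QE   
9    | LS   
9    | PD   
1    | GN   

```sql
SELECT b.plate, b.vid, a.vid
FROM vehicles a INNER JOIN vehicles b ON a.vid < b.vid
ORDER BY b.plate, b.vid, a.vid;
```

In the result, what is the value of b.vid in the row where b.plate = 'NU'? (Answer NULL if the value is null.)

INNER JOIN keeps only pairs where the ON condition holds.
Matching on a.vid < b.vid. A NULL in a compared column never satisfies the condition.
Matched pairs: 26.

3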